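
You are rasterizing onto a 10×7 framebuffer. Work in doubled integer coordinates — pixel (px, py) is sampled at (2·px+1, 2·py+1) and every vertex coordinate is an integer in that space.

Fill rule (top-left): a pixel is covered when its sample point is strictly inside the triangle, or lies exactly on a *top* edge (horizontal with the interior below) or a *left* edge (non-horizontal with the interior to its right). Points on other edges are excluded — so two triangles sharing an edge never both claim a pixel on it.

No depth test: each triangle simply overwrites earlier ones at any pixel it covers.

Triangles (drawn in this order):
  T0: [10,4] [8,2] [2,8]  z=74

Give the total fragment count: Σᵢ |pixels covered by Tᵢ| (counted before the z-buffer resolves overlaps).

T0:
  2·area = 24  (B↔C swapped to make it positive)
  edge (10, 4)→(2, 8): d=(-8,4) right/bottom  bias=-1
  edge (2, 8)→(8, 2): d=(6,-6) top-left  bias=+0
  edge (8, 2)→(10, 4): d=(2,2) right/bottom  bias=-1
    (3,0)@(7, 1): e=[36,-12,0] → ·  [on edge]
    (4,0)@(9, 1): e=[28,0,-4] → ·  [on edge]
    (3,1)@(7, 3): e=[20,0,4] → █  [on edge]
    (4,1)@(9, 3): e=[12,12,0] → ·  [on edge]
    (2,2)@(5, 5): e=[12,0,12] → █  [on edge]
    (4,2)@(9, 5): e=[-4,24,4] → ·
    (5,2)@(11, 5): e=[-12,36,0] → ·  [on edge]
    (1,3)@(3, 7): e=[4,0,20] → █  [on edge]
    (2,3)@(5, 7): e=[-4,12,16] → ·
    (3,3)@(7, 7): e=[-12,24,12] → ·
    (6,3)@(13, 7): e=[-36,60,0] → ·  [on edge]
    (0,4)@(1, 9): e=[-4,0,28] → ·  [on edge]
    (7,4)@(15, 9): e=[-60,84,0] → ·  [on edge]
    (8,5)@(17, 11): e=[-84,108,0] → ·  [on edge]
    (9,6)@(19, 13): e=[-108,132,0] → ·  [on edge]
  covered (4 px):
    · · · · · · · · · ·
    · · · █ · · · · · ·
    · · █ █ · · · · · ·
    · █ · · · · · · · ·
    · · · · · · · · · ·
    · · · · · · · · · ·
    · · · · · · · · · ·

Final: 4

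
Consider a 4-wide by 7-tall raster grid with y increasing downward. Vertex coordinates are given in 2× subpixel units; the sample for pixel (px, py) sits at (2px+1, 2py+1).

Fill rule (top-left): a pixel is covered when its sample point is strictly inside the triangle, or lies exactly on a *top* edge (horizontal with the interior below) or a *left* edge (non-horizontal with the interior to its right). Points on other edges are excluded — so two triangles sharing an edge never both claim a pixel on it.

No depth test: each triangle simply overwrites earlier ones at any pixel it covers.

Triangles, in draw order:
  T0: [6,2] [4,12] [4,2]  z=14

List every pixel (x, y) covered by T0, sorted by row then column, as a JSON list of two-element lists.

T0:
  2·area = 20
  edge (6, 2)→(4, 12): d=(-2,10) right/bottom  bias=-1
  edge (4, 12)→(4, 2): d=(0,-10) top-left  bias=+0
  edge (4, 2)→(6, 2): d=(2,0) top-left  bias=+0
    (2,1)@(5, 3): e=[8,10,2] → █
    (3,1)@(7, 3): e=[-12,30,2] → ·
    (2,2)@(5, 5): e=[4,10,6] → █
    (3,2)@(7, 5): e=[-16,30,6] → ·
    (2,3)@(5, 7): e=[0,10,10] → ·  [on edge]
  covered (2 px):
    · · · ·
    · · █ ·
    · · █ ·
    · · · ·
    · · · ·
    · · · ·
    · · · ·

Answer: [[2,1],[2,2]]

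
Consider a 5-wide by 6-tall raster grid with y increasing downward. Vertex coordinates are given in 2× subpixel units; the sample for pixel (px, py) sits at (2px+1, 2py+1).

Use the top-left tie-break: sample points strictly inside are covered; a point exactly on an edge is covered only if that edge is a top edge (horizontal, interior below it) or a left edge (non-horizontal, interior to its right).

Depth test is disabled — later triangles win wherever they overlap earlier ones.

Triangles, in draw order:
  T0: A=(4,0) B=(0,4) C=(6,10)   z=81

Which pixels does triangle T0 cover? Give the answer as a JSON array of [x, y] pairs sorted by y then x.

T0:
  2·area = 48  (B↔C swapped to make it positive)
  edge (4, 0)→(6, 10): d=(2,10) right/bottom  bias=-1
  edge (6, 10)→(0, 4): d=(-6,-6) top-left  bias=+0
  edge (0, 4)→(4, 0): d=(4,-4) top-left  bias=+0
    (1,0)@(3, 1): e=[12,36,0] → X  [on edge]
    (2,0)@(5, 1): e=[-8,48,8] → .
    (0,1)@(1, 3): e=[36,12,0] → X  [on edge]
    (2,1)@(5, 3): e=[-4,36,16] → .
    (0,2)@(1, 5): e=[40,0,8] → X  [on edge]
    (2,2)@(5, 5): e=[0,24,24] → .  [on edge]
    (0,3)@(1, 7): e=[44,-12,16] → .
    (1,3)@(3, 7): e=[24,0,24] → X  [on edge]
    (2,3)@(5, 7): e=[4,12,32] → X
    (3,3)@(7, 7): e=[-16,24,40] → .
    (1,4)@(3, 9): e=[28,-12,32] → .
    (2,4)@(5, 9): e=[8,0,40] → X  [on edge]
    (3,5)@(7, 11): e=[-8,0,56] → .  [on edge]
  covered (8 px):
    . X . . .
    X X . . .
    X X . . .
    . X X . .
    . . X . .
    . . . . .

Answer: [[1,0],[0,1],[1,1],[0,2],[1,2],[1,3],[2,3],[2,4]]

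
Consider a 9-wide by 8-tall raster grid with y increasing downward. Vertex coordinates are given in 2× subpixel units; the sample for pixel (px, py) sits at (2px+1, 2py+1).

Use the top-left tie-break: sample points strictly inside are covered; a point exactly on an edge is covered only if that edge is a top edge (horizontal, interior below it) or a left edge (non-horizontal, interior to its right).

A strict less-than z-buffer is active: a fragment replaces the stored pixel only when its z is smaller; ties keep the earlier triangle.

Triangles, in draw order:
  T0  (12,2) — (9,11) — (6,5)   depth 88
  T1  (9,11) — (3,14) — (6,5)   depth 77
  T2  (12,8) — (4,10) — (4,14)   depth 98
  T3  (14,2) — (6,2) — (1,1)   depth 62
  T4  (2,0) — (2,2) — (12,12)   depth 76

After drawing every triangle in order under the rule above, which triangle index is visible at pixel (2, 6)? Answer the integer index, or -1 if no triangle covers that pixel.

T0:
  2·area = 45
  edge (12, 2)→(9, 11): d=(-3,9) right/bottom  bias=-1
  edge (9, 11)→(6, 5): d=(-3,-6) top-left  bias=+0
  edge (6, 5)→(12, 2): d=(6,-3) top-left  bias=+0
    (2,1)@(5, 3): e=[60,0,-15] → .  [on edge]
    (5,1)@(11, 3): e=[6,36,3] → X
    (6,1)@(13, 3): e=[-12,48,9] → .
    (3,2)@(7, 5): e=[36,6,3] → X
    (4,2)@(9, 5): e=[18,18,9] → X
    (5,2)@(11, 5): e=[0,30,15] → .  [on edge]
    (3,3)@(7, 7): e=[30,0,15] → X  [on edge]
    (5,3)@(11, 7): e=[-6,24,27] → .
    (3,4)@(7, 9): e=[24,-6,27] → .
    (4,4)@(9, 9): e=[6,6,33] → X
    (5,4)@(11, 9): e=[-12,18,39] → .
    (4,5)@(9, 11): e=[0,0,45] → .  [on edge]
    (5,7)@(11, 15): e=[-30,0,75] → .  [on edge]
  covered (6 px):
    . . . . . . . . .
    . . . . . X . . .
    . . . X X . . . .
    . . . X X . . . .
    . . . . X . . . .
    . . . . . . . . .
    . . . . . . . . .
    . . . . . . . . .
T1:
  2·area = 45
  edge (9, 11)→(3, 14): d=(-6,3) right/bottom  bias=-1
  edge (3, 14)→(6, 5): d=(3,-9) top-left  bias=+0
  edge (6, 5)→(9, 11): d=(3,6) right/bottom  bias=-1
    (2,1)@(5, 3): e=[60,-15,0] → .  [on edge]
    (3,3)@(7, 7): e=[30,15,0] → .  [on edge]
    (8,3)@(17, 7): e=[0,105,-60] → .  [on edge]
    (2,4)@(5, 9): e=[24,3,18] → X
    (3,4)@(7, 9): e=[18,21,6] → X
    (4,4)@(9, 9): e=[12,39,-6] → .
    (6,4)@(13, 9): e=[0,75,-30] → .  [on edge]
    (2,5)@(5, 11): e=[12,9,24] → X
    (4,5)@(9, 11): e=[0,45,0] → .  [on edge]
    (2,6)@(5, 13): e=[0,15,30] → .  [on edge]
    (3,6)@(7, 13): e=[-6,33,18] → .
    (0,7)@(1, 15): e=[0,-15,60] → .  [on edge]
    (5,7)@(11, 15): e=[-30,75,0] → .  [on edge]
  covered (4 px):
    . . . . . . . . .
    . . . . . . . . .
    . . . . . . . . .
    . . . . . . . . .
    . . X X . . . . .
    . . X X . . . . .
    . . . . . . . . .
    . . . . . . . . .
T2:
  2·area = 32  (B↔C swapped to make it positive)
  edge (12, 8)→(4, 14): d=(-8,6) right/bottom  bias=-1
  edge (4, 14)→(4, 10): d=(0,-4) top-left  bias=+0
  edge (4, 10)→(12, 8): d=(8,-2) top-left  bias=+0
    (4,4)@(9, 9): e=[10,20,2] → X
    (5,4)@(11, 9): e=[-2,28,6] → .
    (2,5)@(5, 11): e=[18,4,10] → X
    (3,5)@(7, 11): e=[6,12,14] → X
    (4,5)@(9, 11): e=[-6,20,18] → .
    (2,6)@(5, 13): e=[2,4,26] → X
    (3,6)@(7, 13): e=[-10,12,30] → .
    (2,7)@(5, 15): e=[-14,4,42] → .
  covered (4 px):
    . . . . . . . . .
    . . . . . . . . .
    . . . . . . . . .
    . . . . . . . . .
    . . . . X . . . .
    . . X X . . . . .
    . . X . . . . . .
    . . . . . . . . .
T3:
  2·area = 8
  edge (14, 2)→(6, 2): d=(-8,0) right/bottom  bias=-1
  edge (6, 2)→(1, 1): d=(-5,-1) top-left  bias=+0
  edge (1, 1)→(14, 2): d=(13,1) right/bottom  bias=-1
    (0,0)@(1, 1): e=[8,0,0] → .  [on edge]
    (5,1)@(11, 3): e=[-8,0,16] → .  [on edge]
  covered (0 px):
    . . . . . . . . .
    . . . . . . . . .
    . . . . . . . . .
    . . . . . . . . .
    . . . . . . . . .
    . . . . . . . . .
    . . . . . . . . .
    . . . . . . . . .
T4:
  2·area = 20  (B↔C swapped to make it positive)
  edge (2, 0)→(12, 12): d=(10,12) right/bottom  bias=-1
  edge (12, 12)→(2, 2): d=(-10,-10) top-left  bias=+0
  edge (2, 2)→(2, 0): d=(0,-2) top-left  bias=+0
    (0,0)@(1, 1): e=[22,0,-2] → .  [on edge]
    (1,1)@(3, 3): e=[18,0,2] → X  [on edge]
    (2,1)@(5, 3): e=[-6,20,6] → .
    (1,2)@(3, 5): e=[38,-20,2] → .
    (2,2)@(5, 5): e=[14,0,6] → X  [on edge]
    (3,2)@(7, 5): e=[-10,20,10] → .
    (2,3)@(5, 7): e=[34,-20,6] → .
    (3,3)@(7, 7): e=[10,0,10] → X  [on edge]
    (4,3)@(9, 7): e=[-14,20,14] → .
    (3,4)@(7, 9): e=[30,-20,10] → .
    (4,4)@(9, 9): e=[6,0,14] → X  [on edge]
    (5,4)@(11, 9): e=[-18,20,18] → .
    (5,5)@(11, 11): e=[2,0,18] → X  [on edge]
    (6,6)@(13, 13): e=[-2,0,22] → .  [on edge]
    (7,7)@(15, 15): e=[-6,0,26] → .  [on edge]
  covered (5 px):
    . . . . . . . . .
    . X . . . . . . .
    . . X . . . . . .
    . . . X . . . . .
    . . . . X . . . .
    . . . . . X . . .
    . . . . . . . . .
    . . . . . . . . .

Z-buffer (winner per pixel, '.' = empty):
  . . . . . . . . .
  . 4 . . . 0 . . .
  . . 4 0 0 . . . .
  . . . 4 0 . . . .
  . . 1 1 4 . . . .
  . . 1 1 . 4 . . .
  . . 2 . . . . . .
  . . . . . . . . .

Answer: 2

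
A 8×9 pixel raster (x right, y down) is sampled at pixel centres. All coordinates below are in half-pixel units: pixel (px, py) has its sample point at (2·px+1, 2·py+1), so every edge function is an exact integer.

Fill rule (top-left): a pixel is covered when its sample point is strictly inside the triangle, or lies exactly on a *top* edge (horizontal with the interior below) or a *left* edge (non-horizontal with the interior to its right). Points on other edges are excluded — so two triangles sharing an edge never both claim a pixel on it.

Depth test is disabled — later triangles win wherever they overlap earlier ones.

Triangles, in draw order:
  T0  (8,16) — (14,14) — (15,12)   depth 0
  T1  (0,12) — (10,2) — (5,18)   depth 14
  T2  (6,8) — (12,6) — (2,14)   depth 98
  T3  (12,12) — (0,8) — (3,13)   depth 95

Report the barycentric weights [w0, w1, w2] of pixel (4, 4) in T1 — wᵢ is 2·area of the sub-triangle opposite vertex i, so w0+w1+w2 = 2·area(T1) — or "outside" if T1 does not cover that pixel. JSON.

T0:
  2·area = 10  (B↔C swapped to make it positive)
  edge (8, 16)→(15, 12): d=(7,-4) top-left  bias=+0
  edge (15, 12)→(14, 14): d=(-1,2) right/bottom  bias=-1
  edge (14, 14)→(8, 16): d=(-6,2) right/bottom  bias=-1
    (5,7)@(11, 15): e=[5,5,0] → ·  [on edge]
    (2,8)@(5, 17): e=[-5,15,0] → ·  [on edge]
  covered (0 px):
    · · · · · · · ·
    · · · · · · · ·
    · · · · · · · ·
    · · · · · · · ·
    · · · · · · · ·
    · · · · · · · ·
    · · · · · · · ·
    · · · · · · · ·
    · · · · · · · ·
T1:
  2·area = 110
  edge (0, 12)→(10, 2): d=(10,-10) top-left  bias=+0
  edge (10, 2)→(5, 18): d=(-5,16) right/bottom  bias=-1
  edge (5, 18)→(0, 12): d=(-5,-6) top-left  bias=+0
    (5,0)@(11, 1): e=[0,-11,121] → ·  [on edge]
    (4,1)@(9, 3): e=[0,11,99] → █  [on edge]
    (5,1)@(11, 3): e=[20,-21,111] → ·
    (3,2)@(7, 5): e=[0,33,77] → █  [on edge]
    (5,2)@(11, 5): e=[40,-31,101] → ·
    (2,3)@(5, 7): e=[0,55,55] → █  [on edge]
    (4,3)@(9, 7): e=[40,-9,79] → ·
    (1,4)@(3, 9): e=[0,77,33] → █  [on edge]
    (4,4)@(9, 9): e=[60,-19,69] → ·
    (0,5)@(1, 11): e=[0,99,11] → █  [on edge]
    (4,5)@(9, 11): e=[80,-29,59] → ·
    (0,6)@(1, 13): e=[20,89,1] → █
  covered (18 px):
    · · · · · · · ·
    · · · · █ · · ·
    · · · █ █ · · ·
    · · █ █ · · · ·
    · █ █ █ · · · ·
    █ █ █ █ · · · ·
    █ █ █ · · · · ·
    · █ █ · · · · ·
    · · █ · · · · ·
T2:
  2·area = 28
  edge (6, 8)→(12, 6): d=(6,-2) top-left  bias=+0
  edge (12, 6)→(2, 14): d=(-10,8) right/bottom  bias=-1
  edge (2, 14)→(6, 8): d=(4,-6) top-left  bias=+0
    (7,2)@(15, 5): e=[0,-14,42] → ·  [on edge]
    (4,3)@(9, 7): e=[0,14,14] → █  [on edge]
    (5,3)@(11, 7): e=[4,-2,26] → ·
    (1,4)@(3, 9): e=[0,42,-14] → ·  [on edge]
    (3,4)@(7, 9): e=[8,10,10] → █
    (4,4)@(9, 9): e=[12,-6,22] → ·
    (2,5)@(5, 11): e=[16,6,6] → █
    (3,5)@(7, 11): e=[20,-10,18] → ·
    (1,6)@(3, 13): e=[24,2,2] → █
    (2,6)@(5, 13): e=[28,-14,14] → ·
    (1,7)@(3, 15): e=[36,-18,10] → ·
  covered (4 px):
    · · · · · · · ·
    · · · · · · · ·
    · · · · · · · ·
    · · · · █ · · ·
    · · · █ · · · ·
    · · █ · · · · ·
    · █ · · · · · ·
    · · · · · · · ·
    · · · · · · · ·
T3:
  2·area = 48  (B↔C swapped to make it positive)
  edge (12, 12)→(3, 13): d=(-9,1) right/bottom  bias=-1
  edge (3, 13)→(0, 8): d=(-3,-5) top-left  bias=+0
  edge (0, 8)→(12, 12): d=(12,4) right/bottom  bias=-1
    (0,4)@(1, 9): e=[38,2,8] → █
    (1,4)@(3, 9): e=[36,12,0] → ·  [on edge]
    (0,5)@(1, 11): e=[20,-4,32] → ·
    (1,5)@(3, 11): e=[18,6,24] → █
    (2,5)@(5, 11): e=[16,16,16] → █
    (3,5)@(7, 11): e=[14,26,8] → █
    (4,5)@(9, 11): e=[12,36,0] → ·  [on edge]
    (1,6)@(3, 13): e=[0,0,48] → ·  [on edge]
    (2,6)@(5, 13): e=[-2,10,40] → ·
    (3,6)@(7, 13): e=[-4,20,32] → ·
    (7,6)@(15, 13): e=[-12,60,0] → ·  [on edge]
  covered (4 px):
    · · · · · · · ·
    · · · · · · · ·
    · · · · · · · ·
    · · · · · · · ·
    █ · · · · · · ·
    · █ █ █ · · · ·
    · · · · · · · ·
    · · · · · · · ·
    · · · · · · · ·

Answer: "outside"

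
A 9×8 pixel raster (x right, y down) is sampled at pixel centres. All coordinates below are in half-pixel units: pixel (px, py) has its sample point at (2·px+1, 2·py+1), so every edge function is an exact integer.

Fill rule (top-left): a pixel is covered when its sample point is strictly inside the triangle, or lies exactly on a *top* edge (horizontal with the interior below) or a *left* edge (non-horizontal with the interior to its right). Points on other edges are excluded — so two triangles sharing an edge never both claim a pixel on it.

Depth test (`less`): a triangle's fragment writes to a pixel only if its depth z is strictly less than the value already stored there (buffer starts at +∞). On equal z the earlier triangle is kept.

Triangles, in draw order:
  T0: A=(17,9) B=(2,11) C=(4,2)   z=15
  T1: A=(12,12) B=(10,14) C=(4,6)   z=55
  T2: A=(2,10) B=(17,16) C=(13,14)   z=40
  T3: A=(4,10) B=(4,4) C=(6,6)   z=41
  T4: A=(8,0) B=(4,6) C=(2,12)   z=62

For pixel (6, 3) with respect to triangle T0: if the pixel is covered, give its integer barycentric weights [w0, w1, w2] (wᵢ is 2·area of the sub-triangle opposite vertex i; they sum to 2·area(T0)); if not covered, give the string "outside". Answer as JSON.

T0:
  2·area = 131
  edge (17, 9)→(2, 11): d=(-15,2) right/bottom  bias=-1
  edge (2, 11)→(4, 2): d=(2,-9) top-left  bias=+0
  edge (4, 2)→(17, 9): d=(13,7) right/bottom  bias=-1
    (2,1)@(5, 3): e=[114,11,6] → X
    (3,1)@(7, 3): e=[110,29,-8] → .
    (2,2)@(5, 5): e=[84,15,32] → X
    (3,2)@(7, 5): e=[80,33,18] → X
    (4,2)@(9, 5): e=[76,51,4] → X
    (5,2)@(11, 5): e=[72,69,-10] → .
    (1,3)@(3, 7): e=[58,1,72] → X
    (5,3)@(11, 7): e=[42,73,16] → X
    (6,3)@(13, 7): e=[38,91,2] → X
    (7,3)@(15, 7): e=[34,109,-12] → .
    (1,4)@(3, 9): e=[28,5,98] → X
    (7,4)@(15, 9): e=[4,113,14] → X
    (8,4)@(17, 9): e=[0,131,0] → .  [on edge]
  covered (17 px):
    . . . . . . . . .
    . . X . . . . . .
    . . X X X . . . .
    . X X X X X X . .
    . X X X X X X X .
    . . . . . . . . .
    . . . . . . . . .
    . . . . . . . . .
T1:
  2·area = 28
  edge (12, 12)→(10, 14): d=(-2,2) right/bottom  bias=-1
  edge (10, 14)→(4, 6): d=(-6,-8) top-left  bias=+0
  edge (4, 6)→(12, 12): d=(8,6) right/bottom  bias=-1
    (2,3)@(5, 7): e=[24,2,2] → X
    (3,3)@(7, 7): e=[20,18,-10] → .
    (8,3)@(17, 7): e=[0,98,-70] → .  [on edge]
    (2,4)@(5, 9): e=[20,-10,18] → .
    (3,4)@(7, 9): e=[16,6,6] → X
    (4,4)@(9, 9): e=[12,22,-6] → .
    (7,4)@(15, 9): e=[0,70,-42] → .  [on edge]
    (3,5)@(7, 11): e=[12,-6,22] → .
    (4,5)@(9, 11): e=[8,10,10] → X
    (5,5)@(11, 11): e=[4,26,-2] → .
    (6,5)@(13, 11): e=[0,42,-14] → .  [on edge]
    (4,6)@(9, 13): e=[4,-2,26] → .
    (5,6)@(11, 13): e=[0,14,14] → .  [on edge]
    (4,7)@(9, 15): e=[0,-14,42] → .  [on edge]
  covered (3 px):
    . . . . . . . . .
    . . . . . . . . .
    . . . . . . . . .
    . . X . . . . . .
    . . . X . . . . .
    . . . . X . . . .
    . . . . . . . . .
    . . . . . . . . .
T2:
  2·area = 6  (B↔C swapped to make it positive)
  edge (2, 10)→(13, 14): d=(11,4) right/bottom  bias=-1
  edge (13, 14)→(17, 16): d=(4,2) right/bottom  bias=-1
  edge (17, 16)→(2, 10): d=(-15,-6) top-left  bias=+0
    (1,4)@(3, 9): e=[-15,0,21] → .  [on edge]
    (3,5)@(7, 11): e=[-9,0,15] → .  [on edge]
    (5,6)@(11, 13): e=[-3,0,9] → .  [on edge]
    (7,7)@(15, 15): e=[3,0,3] → .  [on edge]
  covered (0 px):
    . . . . . . . . .
    . . . . . . . . .
    . . . . . . . . .
    . . . . . . . . .
    . . . . . . . . .
    . . . . . . . . .
    . . . . . . . . .
    . . . . . . . . .
T3:
  2·area = 12
  edge (4, 10)→(4, 4): d=(0,-6) top-left  bias=+0
  edge (4, 4)→(6, 6): d=(2,2) right/bottom  bias=-1
  edge (6, 6)→(4, 10): d=(-2,4) right/bottom  bias=-1
    (0,0)@(1, 1): e=[-18,0,30] → .  [on edge]
    (1,1)@(3, 3): e=[-6,0,18] → .  [on edge]
    (2,2)@(5, 5): e=[6,0,6] → .  [on edge]
    (2,3)@(5, 7): e=[6,4,2] → X
    (3,3)@(7, 7): e=[18,0,-6] → .  [on edge]
    (2,4)@(5, 9): e=[6,8,-2] → .
    (4,4)@(9, 9): e=[30,0,-18] → .  [on edge]
    (5,5)@(11, 11): e=[42,0,-30] → .  [on edge]
    (6,6)@(13, 13): e=[54,0,-42] → .  [on edge]
    (7,7)@(15, 15): e=[66,0,-54] → .  [on edge]
  covered (1 px):
    . . . . . . . . .
    . . . . . . . . .
    . . . . . . . . .
    . . X . . . . . .
    . . . . . . . . .
    . . . . . . . . .
    . . . . . . . . .
    . . . . . . . . .
T4:
  2·area = 12  (B↔C swapped to make it positive)
  edge (8, 0)→(2, 12): d=(-6,12) right/bottom  bias=-1
  edge (2, 12)→(4, 6): d=(2,-6) top-left  bias=+0
  edge (4, 6)→(8, 0): d=(4,-6) top-left  bias=+0
    (2,1)@(5, 3): e=[18,0,-6] → .  [on edge]
    (2,2)@(5, 5): e=[6,4,2] → X
    (3,2)@(7, 5): e=[-18,16,14] → .
    (2,3)@(5, 7): e=[-6,8,10] → .
    (1,4)@(3, 9): e=[6,0,6] → X  [on edge]
    (2,4)@(5, 9): e=[-18,12,18] → .
    (1,5)@(3, 11): e=[-6,4,14] → .
    (0,7)@(1, 15): e=[-6,0,18] → .  [on edge]
  covered (2 px):
    . . . . . . . . .
    . . . . . . . . .
    . . X . . . . . .
    . . . . . . . . .
    . X . . . . . . .
    . . . . . . . . .
    . . . . . . . . .
    . . . . . . . . .

Result: [91,2,38]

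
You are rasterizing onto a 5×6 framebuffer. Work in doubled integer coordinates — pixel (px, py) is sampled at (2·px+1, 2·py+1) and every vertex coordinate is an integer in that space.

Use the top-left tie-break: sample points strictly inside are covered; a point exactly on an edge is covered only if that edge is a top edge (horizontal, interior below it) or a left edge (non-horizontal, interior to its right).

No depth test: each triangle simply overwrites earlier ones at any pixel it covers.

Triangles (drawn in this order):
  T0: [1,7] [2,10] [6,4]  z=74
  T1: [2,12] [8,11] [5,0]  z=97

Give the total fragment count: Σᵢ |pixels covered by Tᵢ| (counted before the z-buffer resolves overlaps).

T0:
  2·area = 18  (B↔C swapped to make it positive)
  edge (1, 7)→(6, 4): d=(5,-3) top-left  bias=+0
  edge (6, 4)→(2, 10): d=(-4,6) right/bottom  bias=-1
  edge (2, 10)→(1, 7): d=(-1,-3) top-left  bias=+0
    (2,2)@(5, 5): e=[2,2,14] → X
    (3,2)@(7, 5): e=[8,-10,20] → .
    (0,3)@(1, 7): e=[0,18,0] → X  [on edge]
    (1,3)@(3, 7): e=[6,6,6] → X
    (2,3)@(5, 7): e=[12,-6,12] → .
    (0,4)@(1, 9): e=[10,10,-2] → .
    (1,4)@(3, 9): e=[16,-2,4] → .
  covered (3 px):
    . . . . .
    . . . . .
    . . X . .
    X X . . .
    . . . . .
    . . . . .
T1:
  2·area = 69  (B↔C swapped to make it positive)
  edge (2, 12)→(5, 0): d=(3,-12) top-left  bias=+0
  edge (5, 0)→(8, 11): d=(3,11) right/bottom  bias=-1
  edge (8, 11)→(2, 12): d=(-6,1) right/bottom  bias=-1
    (2,0)@(5, 1): e=[3,3,63] → X
    (3,0)@(7, 1): e=[27,-19,61] → .
    (2,1)@(5, 3): e=[9,9,51] → X
    (3,1)@(7, 3): e=[33,-13,49] → .
    (2,2)@(5, 5): e=[15,15,39] → X
    (3,2)@(7, 5): e=[39,-7,37] → .
    (2,3)@(5, 7): e=[21,21,27] → X
    (3,3)@(7, 7): e=[45,-1,25] → .
    (1,4)@(3, 9): e=[3,49,17] → X
    (3,4)@(7, 9): e=[51,5,13] → X
    (4,4)@(9, 9): e=[75,-17,11] → .
    (1,5)@(3, 11): e=[9,55,5] → X
  covered (10 px):
    . . X . .
    . . X . .
    . . X . .
    . . X . .
    . X X X .
    . X X X .

Result: 13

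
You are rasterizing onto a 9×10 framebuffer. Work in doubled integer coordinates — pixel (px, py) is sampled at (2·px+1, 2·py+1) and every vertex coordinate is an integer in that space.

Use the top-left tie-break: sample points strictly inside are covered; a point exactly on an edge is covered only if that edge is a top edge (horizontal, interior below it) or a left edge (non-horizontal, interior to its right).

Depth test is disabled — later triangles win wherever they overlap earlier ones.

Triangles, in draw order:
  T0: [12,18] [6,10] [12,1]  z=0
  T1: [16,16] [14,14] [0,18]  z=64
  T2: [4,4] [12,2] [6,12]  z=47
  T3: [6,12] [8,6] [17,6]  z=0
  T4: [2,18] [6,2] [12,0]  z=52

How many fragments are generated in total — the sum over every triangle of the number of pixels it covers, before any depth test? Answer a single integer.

T0:
  2·area = 102
  edge (12, 18)→(6, 10): d=(-6,-8) top-left  bias=+0
  edge (6, 10)→(12, 1): d=(6,-9) top-left  bias=+0
  edge (12, 1)→(12, 18): d=(0,17) right/bottom  bias=-1
    (5,1)@(11, 3): e=[82,3,17] → X
    (6,1)@(13, 3): e=[98,21,-17] → .
    (5,2)@(11, 5): e=[70,15,17] → X
    (6,2)@(13, 5): e=[86,33,-17] → .
    (4,3)@(9, 7): e=[42,9,51] → X
    (6,3)@(13, 7): e=[74,45,-17] → .
    (3,4)@(7, 9): e=[14,3,85] → X
    (6,4)@(13, 9): e=[62,57,-17] → .
    (3,5)@(7, 11): e=[2,15,85] → X
    (6,5)@(13, 11): e=[50,69,-17] → .
    (3,6)@(7, 13): e=[-10,27,85] → .
    (4,6)@(9, 13): e=[6,45,51] → X
  covered (13 px):
    . . . . . . . . .
    . . . . . X . . .
    . . . . . X . . .
    . . . . X X . . .
    . . . X X X . . .
    . . . X X X . . .
    . . . . X X . . .
    . . . . . X . . .
    . . . . . . . . .
    . . . . . . . . .
T1:
  2·area = 36  (B↔C swapped to make it positive)
  edge (16, 16)→(0, 18): d=(-16,2) right/bottom  bias=-1
  edge (0, 18)→(14, 14): d=(14,-4) top-left  bias=+0
  edge (14, 14)→(16, 16): d=(2,2) right/bottom  bias=-1
    (0,0)@(1, 1): e=[270,-234,0] → .  [on edge]
    (1,1)@(3, 3): e=[234,-198,0] → .  [on edge]
    (2,2)@(5, 5): e=[198,-162,0] → .  [on edge]
    (3,3)@(7, 7): e=[162,-126,0] → .  [on edge]
    (4,4)@(9, 9): e=[126,-90,0] → .  [on edge]
    (5,5)@(11, 11): e=[90,-54,0] → .  [on edge]
    (6,6)@(13, 13): e=[54,-18,0] → .  [on edge]
    (5,7)@(11, 15): e=[26,2,8] → X
    (6,7)@(13, 15): e=[22,10,4] → X
    (7,7)@(15, 15): e=[18,18,0] → .  [on edge]
    (2,8)@(5, 17): e=[6,6,24] → X
    (3,8)@(7, 17): e=[2,14,20] → X
    (8,8)@(17, 17): e=[-18,54,0] → .  [on edge]
  covered (4 px):
    . . . . . . . . .
    . . . . . . . . .
    . . . . . . . . .
    . . . . . . . . .
    . . . . . . . . .
    . . . . . . . . .
    . . . . . . . . .
    . . . . . X X . .
    . . X X . . . . .
    . . . . . . . . .
T2:
  2·area = 68
  edge (4, 4)→(12, 2): d=(8,-2) top-left  bias=+0
  edge (12, 2)→(6, 12): d=(-6,10) right/bottom  bias=-1
  edge (6, 12)→(4, 4): d=(-2,-8) top-left  bias=+0
    (4,1)@(9, 3): e=[2,24,42] → X
    (5,1)@(11, 3): e=[6,4,58] → X
    (6,1)@(13, 3): e=[10,-16,74] → .
    (2,2)@(5, 5): e=[10,52,6] → X
    (3,2)@(7, 5): e=[14,32,22] → X
    (5,2)@(11, 5): e=[22,-8,54] → .
    (2,3)@(5, 7): e=[26,40,2] → X
    (4,3)@(9, 7): e=[34,0,34] → .  [on edge]
    (2,4)@(5, 9): e=[42,28,-2] → .
    (3,4)@(7, 9): e=[46,8,14] → X
    (4,4)@(9, 9): e=[50,-12,30] → .
    (3,5)@(7, 11): e=[62,-4,10] → .
    (1,8)@(3, 17): e=[102,0,-34] → .  [on edge]
  covered (8 px):
    . . . . . . . . .
    . . . . X X . . .
    . . X X X . . . .
    . . X X . . . . .
    . . . X . . . . .
    . . . . . . . . .
    . . . . . . . . .
    . . . . . . . . .
    . . . . . . . . .
    . . . . . . . . .
T3:
  2·area = 54
  edge (6, 12)→(8, 6): d=(2,-6) top-left  bias=+0
  edge (8, 6)→(17, 6): d=(9,0) top-left  bias=+0
  edge (17, 6)→(6, 12): d=(-11,6) right/bottom  bias=-1
    (4,1)@(9, 3): e=[0,-27,81] → .  [on edge]
    (4,3)@(9, 7): e=[8,9,37] → X
    (5,3)@(11, 7): e=[20,9,25] → X
    (6,3)@(13, 7): e=[32,9,13] → X
    (7,3)@(15, 7): e=[44,9,1] → X
    (8,3)@(17, 7): e=[56,9,-11] → .
    (3,4)@(7, 9): e=[0,27,27] → X  [on edge]
    (6,4)@(13, 9): e=[36,27,-9] → .
    (7,4)@(15, 9): e=[48,27,-21] → .
    (3,5)@(7, 11): e=[4,45,5] → X
    (4,5)@(9, 11): e=[16,45,-7] → .
    (5,5)@(11, 11): e=[28,45,-19] → .
    (2,7)@(5, 15): e=[0,81,-27] → .  [on edge]
  covered (8 px):
    . . . . . . . . .
    . . . . . . . . .
    . . . . . . . . .
    . . . . X X X X .
    . . . X X X . . .
    . . . X . . . . .
    . . . . . . . . .
    . . . . . . . . .
    . . . . . . . . .
    . . . . . . . . .
T4:
  2·area = 88
  edge (2, 18)→(6, 2): d=(4,-16) top-left  bias=+0
  edge (6, 2)→(12, 0): d=(6,-2) top-left  bias=+0
  edge (12, 0)→(2, 18): d=(-10,18) right/bottom  bias=-1
    (4,0)@(9, 1): e=[44,0,44] → X  [on edge]
    (5,0)@(11, 1): e=[76,4,8] → X
    (6,0)@(13, 1): e=[108,8,-28] → .
    (1,1)@(3, 3): e=[-44,0,132] → .  [on edge]
    (3,1)@(7, 3): e=[20,8,60] → X
    (5,1)@(11, 3): e=[84,16,-12] → .
    (3,2)@(7, 5): e=[28,20,40] → X
    (5,2)@(11, 5): e=[92,28,-32] → .
    (2,3)@(5, 7): e=[4,28,56] → X
    (4,3)@(9, 7): e=[68,36,-16] → .
    (2,4)@(5, 9): e=[12,40,36] → X
    (3,4)@(7, 9): e=[44,44,0] → .  [on edge]
  covered (11 px):
    . . . . X X . . .
    . . . X X . . . .
    . . . X X . . . .
    . . X X . . . . .
    . . X . . . . . .
    . . X . . . . . .
    . . . . . . . . .
    . X . . . . . . .
    . . . . . . . . .
    . . . . . . . . .

Answer: 44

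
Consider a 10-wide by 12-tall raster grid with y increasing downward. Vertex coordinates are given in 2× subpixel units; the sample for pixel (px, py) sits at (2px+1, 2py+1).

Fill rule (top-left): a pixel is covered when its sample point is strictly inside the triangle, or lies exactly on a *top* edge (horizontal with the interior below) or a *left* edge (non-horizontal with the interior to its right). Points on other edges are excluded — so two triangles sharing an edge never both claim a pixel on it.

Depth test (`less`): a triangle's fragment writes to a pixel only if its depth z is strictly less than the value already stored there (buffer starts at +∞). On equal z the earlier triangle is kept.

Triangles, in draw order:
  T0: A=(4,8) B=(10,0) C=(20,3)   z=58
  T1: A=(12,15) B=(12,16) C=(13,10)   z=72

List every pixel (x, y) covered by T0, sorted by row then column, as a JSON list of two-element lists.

T0:
  2·area = 98
  edge (4, 8)→(10, 0): d=(6,-8) top-left  bias=+0
  edge (10, 0)→(20, 3): d=(10,3) right/bottom  bias=-1
  edge (20, 3)→(4, 8): d=(-16,5) right/bottom  bias=-1
    (5,0)@(11, 1): e=[14,7,77] → █
    (6,0)@(13, 1): e=[30,1,67] → █
    (7,0)@(15, 1): e=[46,-5,57] → ·
    (4,1)@(9, 3): e=[10,33,55] → █
    (7,1)@(15, 3): e=[58,15,25] → █
    (8,1)@(17, 3): e=[74,9,15] → █
    (9,1)@(19, 3): e=[90,3,5] → █
    (3,2)@(7, 5): e=[6,59,33] → █
    (7,2)@(15, 5): e=[70,35,-7] → ·
    (8,2)@(17, 5): e=[86,29,-17] → ·
    (9,2)@(19, 5): e=[102,23,-27] → ·
    (2,3)@(5, 7): e=[2,85,11] → █
  covered (14 px):
    · · · · · █ █ · · ·
    · · · · █ █ █ █ █ █
    · · · █ █ █ █ · · ·
    · · █ █ · · · · · ·
    · · · · · · · · · ·
    · · · · · · · · · ·
    · · · · · · · · · ·
    · · · · · · · · · ·
    · · · · · · · · · ·
    · · · · · · · · · ·
    · · · · · · · · · ·
    · · · · · · · · · ·
T1:
  2·area = 1  (B↔C swapped to make it positive)
  edge (12, 15)→(13, 10): d=(1,-5) top-left  bias=+0
  edge (13, 10)→(12, 16): d=(-1,6) right/bottom  bias=-1
  edge (12, 16)→(12, 15): d=(0,-1) top-left  bias=+0
  covered (0 px):
    · · · · · · · · · ·
    · · · · · · · · · ·
    · · · · · · · · · ·
    · · · · · · · · · ·
    · · · · · · · · · ·
    · · · · · · · · · ·
    · · · · · · · · · ·
    · · · · · · · · · ·
    · · · · · · · · · ·
    · · · · · · · · · ·
    · · · · · · · · · ·
    · · · · · · · · · ·

Answer: [[5,0],[6,0],[4,1],[5,1],[6,1],[7,1],[8,1],[9,1],[3,2],[4,2],[5,2],[6,2],[2,3],[3,3]]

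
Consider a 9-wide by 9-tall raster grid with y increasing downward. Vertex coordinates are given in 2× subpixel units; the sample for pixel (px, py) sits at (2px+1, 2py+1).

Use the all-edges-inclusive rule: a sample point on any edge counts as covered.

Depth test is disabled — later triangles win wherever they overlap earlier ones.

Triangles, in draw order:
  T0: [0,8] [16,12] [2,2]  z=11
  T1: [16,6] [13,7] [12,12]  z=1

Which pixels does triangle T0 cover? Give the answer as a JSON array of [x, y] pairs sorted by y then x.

T0:
  2·area = 104  (B↔C swapped to make it positive)
  edge (0, 8)→(2, 2): d=(2,-6) inclusive
  edge (2, 2)→(16, 12): d=(14,10) inclusive
  edge (16, 12)→(0, 8): d=(-16,-4) inclusive
    (1,1)@(3, 3): e=[8,4,92] → X
    (2,1)@(5, 3): e=[20,-16,100] → .
    (0,2)@(1, 5): e=[0,52,52] → X  [on edge]
    (2,2)@(5, 5): e=[24,12,68] → X
    (3,2)@(7, 5): e=[36,-8,76] → .
    (0,3)@(1, 7): e=[4,80,20] → X
    (3,3)@(7, 7): e=[40,20,44] → X
    (4,3)@(9, 7): e=[52,0,52] → X  [on edge]
    (5,3)@(11, 7): e=[64,-20,60] → .
    (0,4)@(1, 9): e=[8,108,-12] → .
    (1,4)@(3, 9): e=[20,88,-4] → .
    (2,4)@(5, 9): e=[32,68,4] → X
  covered (14 px):
    . . . . . . . . .
    . X . . . . . . .
    X X X . . . . . .
    X X X X X . . . .
    . . X X X X . . .
    . . . . . . X . .
    . . . . . . . . .
    . . . . . . . . .
    . . . . . . . . .
T1:
  2·area = 14  (B↔C swapped to make it positive)
  edge (16, 6)→(12, 12): d=(-4,6) inclusive
  edge (12, 12)→(13, 7): d=(1,-5) inclusive
  edge (13, 7)→(16, 6): d=(3,-1) inclusive
    (6,3)@(13, 7): e=[14,0,0] → X  [on edge]
    (7,3)@(15, 7): e=[2,10,2] → X
    (8,3)@(17, 7): e=[-10,20,4] → .
    (3,4)@(7, 9): e=[42,-28,0] → .  [on edge]
    (6,4)@(13, 9): e=[6,2,6] → X
    (7,4)@(15, 9): e=[-6,12,8] → .
    (0,5)@(1, 11): e=[70,-56,0] → .  [on edge]
    (6,5)@(13, 11): e=[-2,4,12] → .
    (5,8)@(11, 17): e=[-14,0,28] → .  [on edge]
  covered (3 px):
    . . . . . . . . .
    . . . . . . . . .
    . . . . . . . . .
    . . . . . . X X .
    . . . . . . X . .
    . . . . . . . . .
    . . . . . . . . .
    . . . . . . . . .
    . . . . . . . . .

Answer: [[1,1],[0,2],[1,2],[2,2],[0,3],[1,3],[2,3],[3,3],[4,3],[2,4],[3,4],[4,4],[5,4],[6,5]]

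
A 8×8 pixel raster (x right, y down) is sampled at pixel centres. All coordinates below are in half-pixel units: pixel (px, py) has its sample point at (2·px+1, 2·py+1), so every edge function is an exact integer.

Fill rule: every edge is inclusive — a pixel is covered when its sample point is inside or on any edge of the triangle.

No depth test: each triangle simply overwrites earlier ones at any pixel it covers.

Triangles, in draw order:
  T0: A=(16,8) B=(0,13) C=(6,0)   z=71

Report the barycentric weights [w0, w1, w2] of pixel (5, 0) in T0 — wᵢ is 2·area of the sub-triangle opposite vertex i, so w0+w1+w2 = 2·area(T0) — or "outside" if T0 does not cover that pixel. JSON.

T0:
  2·area = 178
  edge (16, 8)→(0, 13): d=(-16,5) inclusive
  edge (0, 13)→(6, 0): d=(6,-13) inclusive
  edge (6, 0)→(16, 8): d=(10,8) inclusive
    (3,0)@(7, 1): e=[157,19,2] → #
    (4,0)@(9, 1): e=[147,45,-14] → ·
    (2,1)@(5, 3): e=[135,5,38] → #
    (4,1)@(9, 3): e=[115,57,6] → #
    (5,1)@(11, 3): e=[105,83,-10] → ·
    (2,2)@(5, 5): e=[103,17,58] → #
    (5,2)@(11, 5): e=[73,95,10] → #
    (6,2)@(13, 5): e=[63,121,-6] → ·
    (1,3)@(3, 7): e=[81,3,94] → #
    (6,3)@(13, 7): e=[31,133,14] → #
    (7,3)@(15, 7): e=[21,159,-2] → ·
    (1,4)@(3, 9): e=[49,15,114] → #
  covered (22 px):
    · · · # · · · ·
    · · # # # · · ·
    · · # # # # · ·
    · # # # # # # ·
    · # # # # # · ·
    # # # · · · · ·
    · · · · · · · ·
    · · · · · · · ·

Answer: "outside"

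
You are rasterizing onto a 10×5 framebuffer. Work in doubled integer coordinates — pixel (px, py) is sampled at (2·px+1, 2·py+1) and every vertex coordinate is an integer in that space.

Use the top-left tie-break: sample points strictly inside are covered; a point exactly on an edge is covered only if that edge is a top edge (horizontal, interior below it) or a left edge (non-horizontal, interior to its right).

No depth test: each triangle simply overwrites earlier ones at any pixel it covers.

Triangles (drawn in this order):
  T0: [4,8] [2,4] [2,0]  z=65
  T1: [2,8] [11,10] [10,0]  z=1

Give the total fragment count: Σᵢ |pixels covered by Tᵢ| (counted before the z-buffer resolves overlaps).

T0:
  2·area = 8
  edge (4, 8)→(2, 4): d=(-2,-4) top-left  bias=+0
  edge (2, 4)→(2, 0): d=(0,-4) top-left  bias=+0
  edge (2, 0)→(4, 8): d=(2,8) right/bottom  bias=-1
    (1,2)@(3, 5): e=[2,4,2] → X
    (2,2)@(5, 5): e=[10,12,-14] → .
    (1,3)@(3, 7): e=[-2,4,6] → .
  covered (1 px):
    . . . . . . . . . .
    . . . . . . . . . .
    . X . . . . . . . .
    . . . . . . . . . .
    . . . . . . . . . .
T1:
  2·area = 88  (B↔C swapped to make it positive)
  edge (2, 8)→(10, 0): d=(8,-8) top-left  bias=+0
  edge (10, 0)→(11, 10): d=(1,10) right/bottom  bias=-1
  edge (11, 10)→(2, 8): d=(-9,-2) top-left  bias=+0
    (4,0)@(9, 1): e=[0,11,77] → X  [on edge]
    (5,0)@(11, 1): e=[16,-9,81] → .
    (3,1)@(7, 3): e=[0,33,55] → X  [on edge]
    (5,1)@(11, 3): e=[32,-7,63] → .
    (2,2)@(5, 5): e=[0,55,33] → X  [on edge]
    (5,2)@(11, 5): e=[48,-5,45] → .
    (1,3)@(3, 7): e=[0,77,11] → X  [on edge]
    (5,3)@(11, 7): e=[64,-3,27] → .
    (0,4)@(1, 9): e=[0,99,-11] → .  [on edge]
    (1,4)@(3, 9): e=[16,79,-7] → .
    (2,4)@(5, 9): e=[32,59,-3] → .
    (3,4)@(7, 9): e=[48,39,1] → X
  covered (12 px):
    . . . . X . . . . .
    . . . X X . . . . .
    . . X X X . . . . .
    . X X X X . . . . .
    . . . X X . . . . .

Result: 13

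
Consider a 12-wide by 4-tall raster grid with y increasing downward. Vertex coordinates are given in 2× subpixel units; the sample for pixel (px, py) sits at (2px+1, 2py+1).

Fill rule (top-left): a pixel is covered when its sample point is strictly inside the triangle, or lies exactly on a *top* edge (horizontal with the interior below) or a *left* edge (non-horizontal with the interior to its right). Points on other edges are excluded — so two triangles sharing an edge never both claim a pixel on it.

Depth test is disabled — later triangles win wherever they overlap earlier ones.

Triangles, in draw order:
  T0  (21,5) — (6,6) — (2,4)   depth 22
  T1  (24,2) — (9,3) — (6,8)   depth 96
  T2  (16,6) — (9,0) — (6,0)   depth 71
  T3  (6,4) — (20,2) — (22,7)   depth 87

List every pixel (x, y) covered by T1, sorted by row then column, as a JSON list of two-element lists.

T0:
  2·area = 34
  edge (21, 5)→(6, 6): d=(-15,1) right/bottom  bias=-1
  edge (6, 6)→(2, 4): d=(-4,-2) top-left  bias=+0
  edge (2, 4)→(21, 5): d=(19,1) right/bottom  bias=-1
    (2,2)@(5, 5): e=[16,2,16] → X
    (3,2)@(7, 5): e=[14,6,14] → X
    (4,2)@(9, 5): e=[12,10,12] → X
    (5,2)@(11, 5): e=[10,14,10] → X
    (6,2)@(13, 5): e=[8,18,8] → X
    (7,2)@(15, 5): e=[6,22,6] → X
    (8,2)@(17, 5): e=[4,26,4] → X
    (9,2)@(19, 5): e=[2,30,2] → X
    (10,2)@(21, 5): e=[0,34,0] → .  [on edge]
    (2,3)@(5, 7): e=[-14,-6,54] → .
    (3,3)@(7, 7): e=[-16,-2,52] → .
    (4,3)@(9, 7): e=[-18,2,50] → .
  covered (8 px):
    . . . . . . . . . . . .
    . . . . . . . . . . . .
    . . X X X X X X X X . .
    . . . . . . . . . . . .
T1:
  2·area = 72  (B↔C swapped to make it positive)
  edge (24, 2)→(6, 8): d=(-18,6) right/bottom  bias=-1
  edge (6, 8)→(9, 3): d=(3,-5) top-left  bias=+0
  edge (9, 3)→(24, 2): d=(15,-1) top-left  bias=+0
    (4,1)@(9, 3): e=[72,0,0] → X  [on edge]
    (5,1)@(11, 3): e=[60,10,2] → X
    (6,1)@(13, 3): e=[48,20,4] → X
    (7,1)@(15, 3): e=[36,30,6] → X
    (8,1)@(17, 3): e=[24,40,8] → X
    (9,1)@(19, 3): e=[12,50,10] → X
    (10,1)@(21, 3): e=[0,60,12] → .  [on edge]
    (4,2)@(9, 5): e=[36,6,30] → X
    (7,2)@(15, 5): e=[0,36,36] → .  [on edge]
    (8,2)@(17, 5): e=[-12,46,38] → .
    (9,2)@(19, 5): e=[-24,56,40] → .
    (3,3)@(7, 7): e=[12,2,58] → X
    (4,3)@(9, 7): e=[0,12,60] → .  [on edge]
  covered (10 px):
    . . . . . . . . . . . .
    . . . . X X X X X X . .
    . . . . X X X . . . . .
    . . . X . . . . . . . .
T2:
  2·area = 18  (B↔C swapped to make it positive)
  edge (16, 6)→(6, 0): d=(-10,-6) top-left  bias=+0
  edge (6, 0)→(9, 0): d=(3,0) top-left  bias=+0
  edge (9, 0)→(16, 6): d=(7,6) right/bottom  bias=-1
    (4,0)@(9, 1): e=[8,3,7] → X
    (5,0)@(11, 1): e=[20,3,-5] → .
    (4,1)@(9, 3): e=[-12,9,21] → .
    (5,1)@(11, 3): e=[0,9,9] → X  [on edge]
    (6,1)@(13, 3): e=[12,9,-3] → .
    (5,2)@(11, 5): e=[-20,15,23] → .
  covered (2 px):
    . . . . X . . . . . . .
    . . . . . X . . . . . .
    . . . . . . . . . . . .
    . . . . . . . . . . . .
T3:
  2·area = 74
  edge (6, 4)→(20, 2): d=(14,-2) top-left  bias=+0
  edge (20, 2)→(22, 7): d=(2,5) right/bottom  bias=-1
  edge (22, 7)→(6, 4): d=(-16,-3) top-left  bias=+0
    (6,1)@(13, 3): e=[0,37,37] → X  [on edge]
    (7,1)@(15, 3): e=[4,27,43] → X
    (8,1)@(17, 3): e=[8,17,49] → X
    (9,1)@(19, 3): e=[12,7,55] → X
    (10,1)@(21, 3): e=[16,-3,61] → .
    (6,2)@(13, 5): e=[28,41,5] → X
    (10,2)@(21, 5): e=[44,1,29] → X
    (11,2)@(23, 5): e=[48,-9,35] → .
    (6,3)@(13, 7): e=[56,45,-27] → .
    (7,3)@(15, 7): e=[60,35,-21] → .
    (8,3)@(17, 7): e=[64,25,-15] → .
    (9,3)@(19, 7): e=[68,15,-9] → .
  covered (9 px):
    . . . . . . . . . . . .
    . . . . . . X X X X . .
    . . . . . . X X X X X .
    . . . . . . . . . . . .

Answer: [[4,1],[5,1],[6,1],[7,1],[8,1],[9,1],[4,2],[5,2],[6,2],[3,3]]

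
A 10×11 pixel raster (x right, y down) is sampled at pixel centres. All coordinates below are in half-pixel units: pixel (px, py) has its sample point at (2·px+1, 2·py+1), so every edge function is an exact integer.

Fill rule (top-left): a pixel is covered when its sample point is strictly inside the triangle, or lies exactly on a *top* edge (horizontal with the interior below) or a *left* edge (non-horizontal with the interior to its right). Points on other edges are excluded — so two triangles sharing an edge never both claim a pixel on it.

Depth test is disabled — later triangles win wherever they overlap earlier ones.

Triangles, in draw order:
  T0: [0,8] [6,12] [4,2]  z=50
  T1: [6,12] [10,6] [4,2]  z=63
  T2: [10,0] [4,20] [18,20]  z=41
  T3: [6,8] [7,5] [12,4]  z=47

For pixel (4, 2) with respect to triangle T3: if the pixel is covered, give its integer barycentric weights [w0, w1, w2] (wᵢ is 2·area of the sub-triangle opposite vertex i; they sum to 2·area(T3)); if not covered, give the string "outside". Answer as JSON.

T0:
  2·area = 52  (B↔C swapped to make it positive)
  edge (0, 8)→(4, 2): d=(4,-6) top-left  bias=+0
  edge (4, 2)→(6, 12): d=(2,10) right/bottom  bias=-1
  edge (6, 12)→(0, 8): d=(-6,-4) top-left  bias=+0
    (1,2)@(3, 5): e=[6,16,30] → #
    (2,2)@(5, 5): e=[18,-4,38] → ·
    (0,3)@(1, 7): e=[2,40,10] → #
    (2,3)@(5, 7): e=[26,0,26] → ·  [on edge]
    (0,4)@(1, 9): e=[10,44,-2] → ·
    (1,4)@(3, 9): e=[22,24,6] → #
    (2,4)@(5, 9): e=[34,4,14] → #
    (3,4)@(7, 9): e=[46,-16,22] → ·
    (1,5)@(3, 11): e=[30,28,-6] → ·
    (2,5)@(5, 11): e=[42,8,2] → #
    (3,5)@(7, 11): e=[54,-12,10] → ·
    (2,6)@(5, 13): e=[50,12,-10] → ·
    (3,8)@(7, 17): e=[78,0,-26] → ·  [on edge]
  covered (6 px):
    · · · · · · · · · ·
    · · · · · · · · · ·
    · # · · · · · · · ·
    # # · · · · · · · ·
    · # # · · · · · · ·
    · · # · · · · · · ·
    · · · · · · · · · ·
    · · · · · · · · · ·
    · · · · · · · · · ·
    · · · · · · · · · ·
    · · · · · · · · · ·
T1:
  2·area = 52  (B↔C swapped to make it positive)
  edge (6, 12)→(4, 2): d=(-2,-10) top-left  bias=+0
  edge (4, 2)→(10, 6): d=(6,4) right/bottom  bias=-1
  edge (10, 6)→(6, 12): d=(-4,6) right/bottom  bias=-1
    (2,1)@(5, 3): e=[8,2,42] → #
    (3,1)@(7, 3): e=[28,-6,30] → ·
    (2,2)@(5, 5): e=[4,14,34] → #
    (3,2)@(7, 5): e=[24,6,22] → #
    (4,2)@(9, 5): e=[44,-2,10] → ·
    (2,3)@(5, 7): e=[0,26,26] → #  [on edge]
    (4,3)@(9, 7): e=[40,10,2] → #
    (5,3)@(11, 7): e=[60,2,-10] → ·
    (2,4)@(5, 9): e=[-4,38,18] → ·
    (3,4)@(7, 9): e=[16,30,6] → #
    (4,4)@(9, 9): e=[36,22,-6] → ·
    (3,5)@(7, 11): e=[12,42,-2] → ·
    (3,8)@(7, 17): e=[0,78,-26] → ·  [on edge]
  covered (7 px):
    · · · · · · · · · ·
    · · # · · · · · · ·
    · · # # · · · · · ·
    · · # # # · · · · ·
    · · · # · · · · · ·
    · · · · · · · · · ·
    · · · · · · · · · ·
    · · · · · · · · · ·
    · · · · · · · · · ·
    · · · · · · · · · ·
    · · · · · · · · · ·
T2:
  2·area = 280  (B↔C swapped to make it positive)
  edge (10, 0)→(18, 20): d=(8,20) right/bottom  bias=-1
  edge (18, 20)→(4, 20): d=(-14,0) right/bottom  bias=-1
  edge (4, 20)→(10, 0): d=(6,-20) top-left  bias=+0
    (5,1)@(11, 3): e=[4,238,38] → #
    (6,1)@(13, 3): e=[-36,238,78] → ·
    (4,2)@(9, 5): e=[60,210,10] → #
    (6,2)@(13, 5): e=[-20,210,90] → ·
    (4,3)@(9, 7): e=[76,182,22] → #
    (6,3)@(13, 7): e=[-4,182,102] → ·
    (4,4)@(9, 9): e=[92,154,34] → #
    (6,4)@(13, 9): e=[12,154,114] → #
    (7,4)@(15, 9): e=[-28,154,154] → ·
    (3,5)@(7, 11): e=[148,126,6] → #
    (7,5)@(15, 11): e=[-12,126,166] → ·
    (3,6)@(7, 13): e=[164,98,18] → #
  covered (35 px):
    · · · · · · · · · ·
    · · · · · # · · · ·
    · · · · # # · · · ·
    · · · · # # · · · ·
    · · · · # # # · · ·
    · · · # # # # · · ·
    · · · # # # # # · ·
    · · · # # # # # · ·
    · · # # # # # # · ·
    · · # # # # # # # ·
    · · · · · · · · · ·
T3:
  2·area = 14
  edge (6, 8)→(7, 5): d=(1,-3) top-left  bias=+0
  edge (7, 5)→(12, 4): d=(5,-1) top-left  bias=+0
  edge (12, 4)→(6, 8): d=(-6,4) right/bottom  bias=-1
    (8,1)@(17, 3): e=[28,0,-14] → ·  [on edge]
    (3,2)@(7, 5): e=[0,0,14] → #  [on edge]
    (4,2)@(9, 5): e=[6,2,6] → #
    (5,2)@(11, 5): e=[12,4,-2] → ·
    (3,3)@(7, 7): e=[2,10,2] → #
    (4,3)@(9, 7): e=[8,12,-6] → ·
    (3,4)@(7, 9): e=[4,20,-10] → ·
    (2,5)@(5, 11): e=[0,28,-14] → ·  [on edge]
    (1,8)@(3, 17): e=[0,56,-42] → ·  [on edge]
  covered (3 px):
    · · · · · · · · · ·
    · · · · · · · · · ·
    · · · # # · · · · ·
    · · · # · · · · · ·
    · · · · · · · · · ·
    · · · · · · · · · ·
    · · · · · · · · · ·
    · · · · · · · · · ·
    · · · · · · · · · ·
    · · · · · · · · · ·
    · · · · · · · · · ·

Result: [2,6,6]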